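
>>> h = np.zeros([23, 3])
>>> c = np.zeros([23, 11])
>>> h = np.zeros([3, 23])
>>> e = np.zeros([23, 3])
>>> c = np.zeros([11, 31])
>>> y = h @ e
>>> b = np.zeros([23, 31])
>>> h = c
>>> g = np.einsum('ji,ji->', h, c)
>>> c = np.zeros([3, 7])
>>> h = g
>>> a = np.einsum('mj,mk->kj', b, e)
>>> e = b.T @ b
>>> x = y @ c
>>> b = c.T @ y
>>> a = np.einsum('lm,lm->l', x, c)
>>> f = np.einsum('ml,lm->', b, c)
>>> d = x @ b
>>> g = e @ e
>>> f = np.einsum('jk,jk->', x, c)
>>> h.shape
()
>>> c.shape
(3, 7)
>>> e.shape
(31, 31)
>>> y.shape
(3, 3)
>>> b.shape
(7, 3)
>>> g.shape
(31, 31)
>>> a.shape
(3,)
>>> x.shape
(3, 7)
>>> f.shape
()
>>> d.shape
(3, 3)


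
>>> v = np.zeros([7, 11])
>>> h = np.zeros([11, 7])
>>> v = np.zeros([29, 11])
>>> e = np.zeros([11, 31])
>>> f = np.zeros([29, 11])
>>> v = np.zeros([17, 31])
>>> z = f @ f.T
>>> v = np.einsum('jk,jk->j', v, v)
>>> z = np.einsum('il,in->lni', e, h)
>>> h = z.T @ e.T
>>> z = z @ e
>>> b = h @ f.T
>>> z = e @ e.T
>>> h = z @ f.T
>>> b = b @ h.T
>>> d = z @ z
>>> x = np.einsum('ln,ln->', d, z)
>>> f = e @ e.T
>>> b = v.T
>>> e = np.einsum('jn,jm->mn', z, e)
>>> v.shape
(17,)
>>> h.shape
(11, 29)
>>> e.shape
(31, 11)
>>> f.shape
(11, 11)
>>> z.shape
(11, 11)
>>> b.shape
(17,)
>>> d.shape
(11, 11)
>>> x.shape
()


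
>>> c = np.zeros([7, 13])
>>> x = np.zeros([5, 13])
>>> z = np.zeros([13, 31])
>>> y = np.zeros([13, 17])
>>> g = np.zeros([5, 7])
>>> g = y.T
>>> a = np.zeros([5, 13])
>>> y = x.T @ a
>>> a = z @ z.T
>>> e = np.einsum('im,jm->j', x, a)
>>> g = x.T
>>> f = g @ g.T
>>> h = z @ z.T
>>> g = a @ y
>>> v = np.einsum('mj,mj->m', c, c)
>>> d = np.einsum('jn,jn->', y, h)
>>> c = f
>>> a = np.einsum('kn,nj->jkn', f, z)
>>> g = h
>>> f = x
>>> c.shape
(13, 13)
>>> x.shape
(5, 13)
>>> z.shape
(13, 31)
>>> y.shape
(13, 13)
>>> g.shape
(13, 13)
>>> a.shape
(31, 13, 13)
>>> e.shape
(13,)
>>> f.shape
(5, 13)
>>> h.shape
(13, 13)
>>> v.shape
(7,)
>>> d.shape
()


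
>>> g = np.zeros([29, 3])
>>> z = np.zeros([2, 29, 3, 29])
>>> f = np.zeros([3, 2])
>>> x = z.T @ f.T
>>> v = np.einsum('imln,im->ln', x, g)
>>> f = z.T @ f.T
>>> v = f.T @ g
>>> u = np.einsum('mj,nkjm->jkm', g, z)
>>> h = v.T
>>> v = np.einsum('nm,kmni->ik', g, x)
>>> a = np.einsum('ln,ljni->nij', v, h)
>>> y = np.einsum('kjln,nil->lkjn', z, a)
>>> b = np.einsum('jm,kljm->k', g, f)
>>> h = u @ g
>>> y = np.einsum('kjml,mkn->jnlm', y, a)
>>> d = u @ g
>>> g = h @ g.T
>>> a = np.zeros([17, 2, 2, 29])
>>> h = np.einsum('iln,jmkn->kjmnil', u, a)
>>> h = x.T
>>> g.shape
(3, 29, 29)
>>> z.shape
(2, 29, 3, 29)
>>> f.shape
(29, 3, 29, 3)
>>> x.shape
(29, 3, 29, 3)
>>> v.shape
(3, 29)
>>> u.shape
(3, 29, 29)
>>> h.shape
(3, 29, 3, 29)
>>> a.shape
(17, 2, 2, 29)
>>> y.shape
(2, 3, 29, 29)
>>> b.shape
(29,)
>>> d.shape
(3, 29, 3)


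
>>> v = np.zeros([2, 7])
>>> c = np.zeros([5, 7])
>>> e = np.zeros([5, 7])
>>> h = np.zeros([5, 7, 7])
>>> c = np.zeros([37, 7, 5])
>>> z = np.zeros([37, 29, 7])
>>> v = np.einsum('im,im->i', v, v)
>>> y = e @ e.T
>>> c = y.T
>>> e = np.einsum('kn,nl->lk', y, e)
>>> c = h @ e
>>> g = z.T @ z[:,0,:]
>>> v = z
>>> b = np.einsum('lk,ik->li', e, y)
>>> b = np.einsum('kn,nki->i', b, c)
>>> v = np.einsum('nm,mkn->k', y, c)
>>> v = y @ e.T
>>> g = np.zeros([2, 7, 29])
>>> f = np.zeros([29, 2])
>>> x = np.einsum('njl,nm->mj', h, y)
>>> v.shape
(5, 7)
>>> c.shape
(5, 7, 5)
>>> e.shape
(7, 5)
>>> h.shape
(5, 7, 7)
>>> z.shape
(37, 29, 7)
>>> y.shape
(5, 5)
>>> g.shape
(2, 7, 29)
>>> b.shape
(5,)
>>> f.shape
(29, 2)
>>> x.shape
(5, 7)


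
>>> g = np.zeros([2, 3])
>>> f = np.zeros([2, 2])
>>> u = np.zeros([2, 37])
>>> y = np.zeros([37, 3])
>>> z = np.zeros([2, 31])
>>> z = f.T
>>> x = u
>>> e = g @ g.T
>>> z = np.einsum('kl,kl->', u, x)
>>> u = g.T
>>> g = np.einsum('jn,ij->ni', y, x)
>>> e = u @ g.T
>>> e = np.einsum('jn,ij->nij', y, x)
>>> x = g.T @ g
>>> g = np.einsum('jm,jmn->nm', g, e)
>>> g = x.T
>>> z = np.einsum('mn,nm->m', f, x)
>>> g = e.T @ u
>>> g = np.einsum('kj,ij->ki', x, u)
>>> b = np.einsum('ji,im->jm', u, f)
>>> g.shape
(2, 3)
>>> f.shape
(2, 2)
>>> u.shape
(3, 2)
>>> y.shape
(37, 3)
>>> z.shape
(2,)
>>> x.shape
(2, 2)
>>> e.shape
(3, 2, 37)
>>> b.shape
(3, 2)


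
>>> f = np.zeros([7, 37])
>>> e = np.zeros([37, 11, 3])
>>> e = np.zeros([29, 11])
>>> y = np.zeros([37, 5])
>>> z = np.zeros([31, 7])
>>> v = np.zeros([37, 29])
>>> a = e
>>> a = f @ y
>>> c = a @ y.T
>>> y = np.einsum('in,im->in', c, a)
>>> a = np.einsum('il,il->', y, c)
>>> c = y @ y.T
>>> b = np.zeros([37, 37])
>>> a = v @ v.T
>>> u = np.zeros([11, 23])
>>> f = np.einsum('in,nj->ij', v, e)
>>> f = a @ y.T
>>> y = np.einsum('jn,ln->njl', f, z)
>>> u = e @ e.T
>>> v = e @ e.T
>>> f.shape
(37, 7)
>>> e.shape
(29, 11)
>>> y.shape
(7, 37, 31)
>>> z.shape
(31, 7)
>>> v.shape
(29, 29)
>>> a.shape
(37, 37)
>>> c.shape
(7, 7)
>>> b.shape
(37, 37)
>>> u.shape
(29, 29)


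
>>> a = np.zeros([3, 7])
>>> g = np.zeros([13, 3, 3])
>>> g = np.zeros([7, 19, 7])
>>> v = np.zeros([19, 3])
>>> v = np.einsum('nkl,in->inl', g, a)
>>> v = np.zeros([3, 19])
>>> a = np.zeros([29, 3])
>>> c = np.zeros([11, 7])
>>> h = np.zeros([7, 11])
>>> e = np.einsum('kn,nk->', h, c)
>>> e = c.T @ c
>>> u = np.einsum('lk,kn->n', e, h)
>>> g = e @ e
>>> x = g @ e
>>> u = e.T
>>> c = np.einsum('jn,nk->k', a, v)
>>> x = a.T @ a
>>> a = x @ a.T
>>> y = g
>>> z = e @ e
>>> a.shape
(3, 29)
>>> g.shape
(7, 7)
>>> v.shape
(3, 19)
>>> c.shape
(19,)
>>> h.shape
(7, 11)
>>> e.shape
(7, 7)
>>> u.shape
(7, 7)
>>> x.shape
(3, 3)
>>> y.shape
(7, 7)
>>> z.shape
(7, 7)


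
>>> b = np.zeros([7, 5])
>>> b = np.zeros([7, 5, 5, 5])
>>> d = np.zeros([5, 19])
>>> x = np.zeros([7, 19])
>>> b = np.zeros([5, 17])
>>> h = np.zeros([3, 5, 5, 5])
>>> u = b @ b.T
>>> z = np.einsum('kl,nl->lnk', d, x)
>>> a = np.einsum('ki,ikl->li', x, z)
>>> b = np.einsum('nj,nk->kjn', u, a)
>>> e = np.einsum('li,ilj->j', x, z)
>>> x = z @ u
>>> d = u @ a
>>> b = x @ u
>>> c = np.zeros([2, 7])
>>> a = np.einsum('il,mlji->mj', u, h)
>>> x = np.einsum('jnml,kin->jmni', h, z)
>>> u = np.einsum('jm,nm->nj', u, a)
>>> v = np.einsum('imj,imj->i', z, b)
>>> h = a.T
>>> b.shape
(19, 7, 5)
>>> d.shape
(5, 19)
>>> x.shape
(3, 5, 5, 7)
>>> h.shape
(5, 3)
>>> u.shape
(3, 5)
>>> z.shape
(19, 7, 5)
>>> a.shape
(3, 5)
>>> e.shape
(5,)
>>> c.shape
(2, 7)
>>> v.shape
(19,)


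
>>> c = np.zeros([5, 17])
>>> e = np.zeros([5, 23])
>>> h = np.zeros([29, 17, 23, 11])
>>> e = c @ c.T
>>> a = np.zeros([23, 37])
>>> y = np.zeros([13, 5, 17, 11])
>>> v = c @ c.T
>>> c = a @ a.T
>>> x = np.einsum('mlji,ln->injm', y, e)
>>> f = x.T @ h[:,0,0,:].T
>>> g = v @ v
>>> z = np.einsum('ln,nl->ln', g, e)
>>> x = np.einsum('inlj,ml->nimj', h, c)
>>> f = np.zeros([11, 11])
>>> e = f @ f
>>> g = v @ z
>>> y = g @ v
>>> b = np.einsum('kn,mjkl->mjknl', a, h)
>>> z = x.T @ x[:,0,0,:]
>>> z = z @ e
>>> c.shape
(23, 23)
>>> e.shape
(11, 11)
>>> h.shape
(29, 17, 23, 11)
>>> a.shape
(23, 37)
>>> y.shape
(5, 5)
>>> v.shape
(5, 5)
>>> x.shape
(17, 29, 23, 11)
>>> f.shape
(11, 11)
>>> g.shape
(5, 5)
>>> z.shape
(11, 23, 29, 11)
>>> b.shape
(29, 17, 23, 37, 11)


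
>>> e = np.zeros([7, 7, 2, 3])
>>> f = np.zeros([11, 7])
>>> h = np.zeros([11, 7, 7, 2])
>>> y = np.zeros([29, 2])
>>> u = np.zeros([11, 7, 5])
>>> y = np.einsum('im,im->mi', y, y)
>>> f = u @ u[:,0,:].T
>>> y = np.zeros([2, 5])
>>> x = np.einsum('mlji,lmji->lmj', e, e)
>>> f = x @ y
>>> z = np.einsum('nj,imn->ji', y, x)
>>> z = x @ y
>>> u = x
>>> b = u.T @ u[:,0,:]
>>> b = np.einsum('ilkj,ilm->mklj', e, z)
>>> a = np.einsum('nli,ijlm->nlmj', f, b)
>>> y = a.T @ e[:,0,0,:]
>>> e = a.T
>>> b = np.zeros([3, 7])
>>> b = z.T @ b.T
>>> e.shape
(2, 3, 7, 7)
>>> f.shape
(7, 7, 5)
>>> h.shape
(11, 7, 7, 2)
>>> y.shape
(2, 3, 7, 3)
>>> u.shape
(7, 7, 2)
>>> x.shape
(7, 7, 2)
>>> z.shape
(7, 7, 5)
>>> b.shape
(5, 7, 3)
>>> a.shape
(7, 7, 3, 2)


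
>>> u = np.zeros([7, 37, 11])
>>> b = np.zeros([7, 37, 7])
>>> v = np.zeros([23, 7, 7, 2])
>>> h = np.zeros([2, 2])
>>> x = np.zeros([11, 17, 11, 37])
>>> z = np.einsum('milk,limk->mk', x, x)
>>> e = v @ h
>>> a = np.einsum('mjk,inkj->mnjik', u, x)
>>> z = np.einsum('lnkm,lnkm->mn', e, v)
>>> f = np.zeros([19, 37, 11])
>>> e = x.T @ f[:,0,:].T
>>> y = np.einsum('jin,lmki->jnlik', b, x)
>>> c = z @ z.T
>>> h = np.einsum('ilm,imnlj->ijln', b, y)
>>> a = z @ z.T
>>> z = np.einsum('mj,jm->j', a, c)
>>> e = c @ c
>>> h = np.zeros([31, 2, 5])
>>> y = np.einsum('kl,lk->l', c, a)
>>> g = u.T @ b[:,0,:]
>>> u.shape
(7, 37, 11)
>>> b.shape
(7, 37, 7)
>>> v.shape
(23, 7, 7, 2)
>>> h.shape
(31, 2, 5)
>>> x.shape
(11, 17, 11, 37)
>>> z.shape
(2,)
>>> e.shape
(2, 2)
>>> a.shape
(2, 2)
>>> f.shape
(19, 37, 11)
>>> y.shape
(2,)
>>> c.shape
(2, 2)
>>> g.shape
(11, 37, 7)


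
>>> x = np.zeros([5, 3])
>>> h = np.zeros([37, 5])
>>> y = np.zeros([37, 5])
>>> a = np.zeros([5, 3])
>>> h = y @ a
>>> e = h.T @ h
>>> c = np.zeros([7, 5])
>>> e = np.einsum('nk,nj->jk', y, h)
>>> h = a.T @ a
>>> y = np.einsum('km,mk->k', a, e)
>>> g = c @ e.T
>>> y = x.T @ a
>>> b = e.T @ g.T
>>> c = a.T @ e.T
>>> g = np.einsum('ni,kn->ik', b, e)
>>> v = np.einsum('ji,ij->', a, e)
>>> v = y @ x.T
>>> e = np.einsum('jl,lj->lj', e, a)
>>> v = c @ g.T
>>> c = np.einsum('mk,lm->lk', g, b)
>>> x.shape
(5, 3)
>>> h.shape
(3, 3)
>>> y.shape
(3, 3)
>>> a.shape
(5, 3)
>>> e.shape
(5, 3)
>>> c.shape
(5, 3)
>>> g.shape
(7, 3)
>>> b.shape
(5, 7)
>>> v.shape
(3, 7)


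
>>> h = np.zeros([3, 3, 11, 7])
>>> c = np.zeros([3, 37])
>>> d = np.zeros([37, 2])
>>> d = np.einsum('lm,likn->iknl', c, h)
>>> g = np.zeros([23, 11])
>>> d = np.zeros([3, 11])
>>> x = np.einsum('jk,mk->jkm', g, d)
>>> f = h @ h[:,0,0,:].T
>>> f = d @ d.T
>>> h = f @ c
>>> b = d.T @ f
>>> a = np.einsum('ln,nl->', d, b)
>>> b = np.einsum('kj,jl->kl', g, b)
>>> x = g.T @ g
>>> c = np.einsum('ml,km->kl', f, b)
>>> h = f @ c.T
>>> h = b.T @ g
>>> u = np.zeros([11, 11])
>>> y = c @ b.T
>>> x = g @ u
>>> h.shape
(3, 11)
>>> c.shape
(23, 3)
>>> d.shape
(3, 11)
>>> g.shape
(23, 11)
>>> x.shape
(23, 11)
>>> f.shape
(3, 3)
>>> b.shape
(23, 3)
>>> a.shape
()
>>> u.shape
(11, 11)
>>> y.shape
(23, 23)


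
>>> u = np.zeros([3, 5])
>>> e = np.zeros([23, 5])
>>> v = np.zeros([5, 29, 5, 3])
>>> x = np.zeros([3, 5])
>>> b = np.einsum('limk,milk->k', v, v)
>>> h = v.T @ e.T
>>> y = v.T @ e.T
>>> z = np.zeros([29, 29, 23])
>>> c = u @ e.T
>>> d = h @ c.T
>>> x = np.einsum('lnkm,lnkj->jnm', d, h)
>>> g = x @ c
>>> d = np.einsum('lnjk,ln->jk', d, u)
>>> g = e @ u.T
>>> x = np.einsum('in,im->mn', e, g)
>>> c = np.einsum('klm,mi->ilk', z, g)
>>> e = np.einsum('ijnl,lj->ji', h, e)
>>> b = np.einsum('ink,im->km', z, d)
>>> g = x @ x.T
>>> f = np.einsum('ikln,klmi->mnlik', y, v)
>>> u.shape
(3, 5)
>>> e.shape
(5, 3)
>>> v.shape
(5, 29, 5, 3)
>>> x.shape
(3, 5)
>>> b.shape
(23, 3)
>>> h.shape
(3, 5, 29, 23)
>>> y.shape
(3, 5, 29, 23)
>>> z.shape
(29, 29, 23)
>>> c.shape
(3, 29, 29)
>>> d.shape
(29, 3)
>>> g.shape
(3, 3)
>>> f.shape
(5, 23, 29, 3, 5)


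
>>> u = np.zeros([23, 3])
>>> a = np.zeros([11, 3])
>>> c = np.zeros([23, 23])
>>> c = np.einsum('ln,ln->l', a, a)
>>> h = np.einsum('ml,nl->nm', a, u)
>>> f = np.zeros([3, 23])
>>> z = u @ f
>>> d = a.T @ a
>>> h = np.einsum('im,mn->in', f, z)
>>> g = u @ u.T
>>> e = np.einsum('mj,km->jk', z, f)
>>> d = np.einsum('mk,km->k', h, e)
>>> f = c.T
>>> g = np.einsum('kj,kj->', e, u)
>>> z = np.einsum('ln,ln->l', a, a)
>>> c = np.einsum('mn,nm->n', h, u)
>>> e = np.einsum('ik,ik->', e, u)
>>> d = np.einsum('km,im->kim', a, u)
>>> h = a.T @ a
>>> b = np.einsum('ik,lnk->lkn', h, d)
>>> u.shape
(23, 3)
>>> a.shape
(11, 3)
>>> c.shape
(23,)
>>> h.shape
(3, 3)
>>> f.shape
(11,)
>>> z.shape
(11,)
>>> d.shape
(11, 23, 3)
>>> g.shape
()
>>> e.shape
()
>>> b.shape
(11, 3, 23)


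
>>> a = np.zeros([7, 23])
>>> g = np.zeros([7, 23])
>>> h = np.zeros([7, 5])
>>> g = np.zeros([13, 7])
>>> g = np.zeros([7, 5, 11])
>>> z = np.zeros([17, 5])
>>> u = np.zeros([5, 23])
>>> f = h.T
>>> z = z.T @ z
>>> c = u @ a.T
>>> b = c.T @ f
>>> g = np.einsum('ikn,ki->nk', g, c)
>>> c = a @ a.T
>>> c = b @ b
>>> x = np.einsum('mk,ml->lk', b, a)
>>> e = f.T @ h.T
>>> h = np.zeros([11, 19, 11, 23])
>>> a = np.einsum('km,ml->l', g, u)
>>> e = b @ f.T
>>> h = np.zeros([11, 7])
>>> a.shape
(23,)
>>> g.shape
(11, 5)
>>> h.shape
(11, 7)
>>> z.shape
(5, 5)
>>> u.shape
(5, 23)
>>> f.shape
(5, 7)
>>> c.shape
(7, 7)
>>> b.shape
(7, 7)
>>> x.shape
(23, 7)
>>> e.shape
(7, 5)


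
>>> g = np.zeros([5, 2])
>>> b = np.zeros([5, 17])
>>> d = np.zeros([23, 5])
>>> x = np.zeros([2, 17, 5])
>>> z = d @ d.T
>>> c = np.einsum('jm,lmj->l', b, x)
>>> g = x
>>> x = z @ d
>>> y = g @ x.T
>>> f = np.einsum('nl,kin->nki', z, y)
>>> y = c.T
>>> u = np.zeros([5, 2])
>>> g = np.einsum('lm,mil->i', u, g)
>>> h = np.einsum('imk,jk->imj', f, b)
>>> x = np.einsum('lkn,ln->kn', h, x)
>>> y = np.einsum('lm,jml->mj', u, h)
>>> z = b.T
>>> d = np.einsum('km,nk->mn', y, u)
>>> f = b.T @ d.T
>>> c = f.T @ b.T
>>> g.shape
(17,)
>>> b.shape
(5, 17)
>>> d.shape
(23, 5)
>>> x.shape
(2, 5)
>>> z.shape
(17, 5)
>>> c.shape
(23, 5)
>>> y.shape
(2, 23)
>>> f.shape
(17, 23)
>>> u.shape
(5, 2)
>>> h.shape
(23, 2, 5)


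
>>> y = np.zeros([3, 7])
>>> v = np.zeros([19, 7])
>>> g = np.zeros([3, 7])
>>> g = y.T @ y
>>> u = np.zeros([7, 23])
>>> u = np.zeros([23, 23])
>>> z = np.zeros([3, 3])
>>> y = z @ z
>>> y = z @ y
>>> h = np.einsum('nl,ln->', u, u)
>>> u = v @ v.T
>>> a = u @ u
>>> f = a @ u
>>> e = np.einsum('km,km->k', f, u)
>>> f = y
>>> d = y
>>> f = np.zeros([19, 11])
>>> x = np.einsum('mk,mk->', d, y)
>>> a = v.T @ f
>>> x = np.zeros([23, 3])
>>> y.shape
(3, 3)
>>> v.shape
(19, 7)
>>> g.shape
(7, 7)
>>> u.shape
(19, 19)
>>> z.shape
(3, 3)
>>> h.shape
()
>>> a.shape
(7, 11)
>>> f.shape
(19, 11)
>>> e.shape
(19,)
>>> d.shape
(3, 3)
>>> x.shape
(23, 3)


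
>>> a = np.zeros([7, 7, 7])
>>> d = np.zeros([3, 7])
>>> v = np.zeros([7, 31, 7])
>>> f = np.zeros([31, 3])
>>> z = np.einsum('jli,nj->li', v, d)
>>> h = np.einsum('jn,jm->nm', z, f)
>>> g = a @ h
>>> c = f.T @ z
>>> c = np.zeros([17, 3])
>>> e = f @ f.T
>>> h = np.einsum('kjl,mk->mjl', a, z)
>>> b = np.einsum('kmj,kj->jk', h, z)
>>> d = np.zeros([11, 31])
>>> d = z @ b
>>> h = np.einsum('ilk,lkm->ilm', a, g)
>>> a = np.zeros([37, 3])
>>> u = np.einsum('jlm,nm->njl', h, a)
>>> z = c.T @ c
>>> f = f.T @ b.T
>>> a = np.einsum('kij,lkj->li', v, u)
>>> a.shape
(37, 31)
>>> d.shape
(31, 31)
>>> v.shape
(7, 31, 7)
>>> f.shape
(3, 7)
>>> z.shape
(3, 3)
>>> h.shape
(7, 7, 3)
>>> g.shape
(7, 7, 3)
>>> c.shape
(17, 3)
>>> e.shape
(31, 31)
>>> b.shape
(7, 31)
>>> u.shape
(37, 7, 7)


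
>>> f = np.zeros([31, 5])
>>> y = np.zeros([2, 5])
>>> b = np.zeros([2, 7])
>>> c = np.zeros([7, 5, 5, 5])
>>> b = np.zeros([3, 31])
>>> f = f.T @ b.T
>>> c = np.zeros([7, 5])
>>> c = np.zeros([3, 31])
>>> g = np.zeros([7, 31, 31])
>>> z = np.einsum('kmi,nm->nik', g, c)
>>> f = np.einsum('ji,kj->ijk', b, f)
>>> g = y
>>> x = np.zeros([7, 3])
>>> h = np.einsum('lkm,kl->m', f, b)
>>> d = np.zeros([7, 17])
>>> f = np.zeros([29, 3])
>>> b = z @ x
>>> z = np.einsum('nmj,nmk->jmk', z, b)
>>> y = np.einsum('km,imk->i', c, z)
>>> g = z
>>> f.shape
(29, 3)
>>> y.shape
(7,)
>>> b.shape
(3, 31, 3)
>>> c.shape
(3, 31)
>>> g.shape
(7, 31, 3)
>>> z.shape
(7, 31, 3)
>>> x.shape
(7, 3)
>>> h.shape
(5,)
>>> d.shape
(7, 17)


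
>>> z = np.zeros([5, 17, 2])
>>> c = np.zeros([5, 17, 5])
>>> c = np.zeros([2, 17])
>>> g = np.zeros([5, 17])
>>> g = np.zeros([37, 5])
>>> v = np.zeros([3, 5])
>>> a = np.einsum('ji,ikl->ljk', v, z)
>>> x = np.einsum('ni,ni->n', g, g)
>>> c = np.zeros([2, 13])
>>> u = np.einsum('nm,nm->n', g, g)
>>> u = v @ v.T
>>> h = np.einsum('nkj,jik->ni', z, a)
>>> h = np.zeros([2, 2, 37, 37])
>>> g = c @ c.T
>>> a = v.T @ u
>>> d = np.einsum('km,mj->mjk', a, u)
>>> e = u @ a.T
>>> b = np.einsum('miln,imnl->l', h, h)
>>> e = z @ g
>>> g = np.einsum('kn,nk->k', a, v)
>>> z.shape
(5, 17, 2)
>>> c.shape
(2, 13)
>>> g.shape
(5,)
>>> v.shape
(3, 5)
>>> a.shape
(5, 3)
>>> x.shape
(37,)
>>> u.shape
(3, 3)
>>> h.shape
(2, 2, 37, 37)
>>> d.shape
(3, 3, 5)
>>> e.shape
(5, 17, 2)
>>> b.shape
(37,)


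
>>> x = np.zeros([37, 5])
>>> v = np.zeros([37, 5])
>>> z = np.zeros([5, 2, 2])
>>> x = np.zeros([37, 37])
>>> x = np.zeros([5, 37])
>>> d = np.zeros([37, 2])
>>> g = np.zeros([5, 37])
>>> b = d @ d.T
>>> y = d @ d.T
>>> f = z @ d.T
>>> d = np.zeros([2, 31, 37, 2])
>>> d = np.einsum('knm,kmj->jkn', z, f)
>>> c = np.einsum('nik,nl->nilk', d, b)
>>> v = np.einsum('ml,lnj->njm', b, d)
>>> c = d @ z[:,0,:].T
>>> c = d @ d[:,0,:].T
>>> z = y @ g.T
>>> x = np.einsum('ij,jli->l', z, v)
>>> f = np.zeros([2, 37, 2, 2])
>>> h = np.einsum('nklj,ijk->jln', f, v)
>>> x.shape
(2,)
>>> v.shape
(5, 2, 37)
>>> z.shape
(37, 5)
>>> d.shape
(37, 5, 2)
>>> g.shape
(5, 37)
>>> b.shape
(37, 37)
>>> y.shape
(37, 37)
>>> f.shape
(2, 37, 2, 2)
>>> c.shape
(37, 5, 37)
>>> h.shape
(2, 2, 2)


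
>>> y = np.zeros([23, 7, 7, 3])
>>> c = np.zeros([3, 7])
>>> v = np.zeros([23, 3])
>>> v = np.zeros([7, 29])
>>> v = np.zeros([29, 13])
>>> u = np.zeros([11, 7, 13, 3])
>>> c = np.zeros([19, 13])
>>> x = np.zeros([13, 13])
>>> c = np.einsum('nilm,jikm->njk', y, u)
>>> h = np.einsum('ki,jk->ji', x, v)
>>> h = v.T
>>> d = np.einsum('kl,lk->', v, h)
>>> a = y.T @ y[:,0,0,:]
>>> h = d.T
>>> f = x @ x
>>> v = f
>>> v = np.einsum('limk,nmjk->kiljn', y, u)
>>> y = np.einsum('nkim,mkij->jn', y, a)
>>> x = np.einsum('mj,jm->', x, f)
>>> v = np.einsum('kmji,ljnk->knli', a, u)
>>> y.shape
(3, 23)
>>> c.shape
(23, 11, 13)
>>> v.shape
(3, 13, 11, 3)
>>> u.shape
(11, 7, 13, 3)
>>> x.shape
()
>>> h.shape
()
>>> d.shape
()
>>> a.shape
(3, 7, 7, 3)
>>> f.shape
(13, 13)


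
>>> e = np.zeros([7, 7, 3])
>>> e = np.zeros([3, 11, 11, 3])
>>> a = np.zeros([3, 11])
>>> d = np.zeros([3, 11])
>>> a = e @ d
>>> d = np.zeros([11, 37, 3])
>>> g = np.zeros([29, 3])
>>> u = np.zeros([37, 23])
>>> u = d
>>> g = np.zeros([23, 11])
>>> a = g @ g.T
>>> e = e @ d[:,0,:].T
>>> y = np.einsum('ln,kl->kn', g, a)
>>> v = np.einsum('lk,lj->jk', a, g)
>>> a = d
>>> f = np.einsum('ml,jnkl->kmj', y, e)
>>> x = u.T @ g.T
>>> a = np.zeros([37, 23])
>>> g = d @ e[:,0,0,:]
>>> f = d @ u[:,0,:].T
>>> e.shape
(3, 11, 11, 11)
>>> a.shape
(37, 23)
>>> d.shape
(11, 37, 3)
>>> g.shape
(11, 37, 11)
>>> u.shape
(11, 37, 3)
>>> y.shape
(23, 11)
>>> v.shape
(11, 23)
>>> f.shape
(11, 37, 11)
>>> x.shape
(3, 37, 23)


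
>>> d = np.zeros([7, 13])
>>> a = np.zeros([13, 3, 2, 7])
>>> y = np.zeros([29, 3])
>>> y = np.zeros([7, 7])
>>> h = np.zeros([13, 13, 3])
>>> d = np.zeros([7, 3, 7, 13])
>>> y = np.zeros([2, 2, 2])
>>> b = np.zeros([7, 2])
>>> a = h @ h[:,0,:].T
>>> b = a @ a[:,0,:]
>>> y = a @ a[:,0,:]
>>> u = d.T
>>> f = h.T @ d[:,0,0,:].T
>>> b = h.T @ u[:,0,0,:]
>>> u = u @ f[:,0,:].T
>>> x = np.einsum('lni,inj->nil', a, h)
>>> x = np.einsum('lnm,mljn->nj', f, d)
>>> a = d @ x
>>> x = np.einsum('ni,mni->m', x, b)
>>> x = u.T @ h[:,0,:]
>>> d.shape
(7, 3, 7, 13)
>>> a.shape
(7, 3, 7, 7)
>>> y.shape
(13, 13, 13)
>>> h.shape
(13, 13, 3)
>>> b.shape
(3, 13, 7)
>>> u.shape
(13, 7, 3, 3)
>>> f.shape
(3, 13, 7)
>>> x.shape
(3, 3, 7, 3)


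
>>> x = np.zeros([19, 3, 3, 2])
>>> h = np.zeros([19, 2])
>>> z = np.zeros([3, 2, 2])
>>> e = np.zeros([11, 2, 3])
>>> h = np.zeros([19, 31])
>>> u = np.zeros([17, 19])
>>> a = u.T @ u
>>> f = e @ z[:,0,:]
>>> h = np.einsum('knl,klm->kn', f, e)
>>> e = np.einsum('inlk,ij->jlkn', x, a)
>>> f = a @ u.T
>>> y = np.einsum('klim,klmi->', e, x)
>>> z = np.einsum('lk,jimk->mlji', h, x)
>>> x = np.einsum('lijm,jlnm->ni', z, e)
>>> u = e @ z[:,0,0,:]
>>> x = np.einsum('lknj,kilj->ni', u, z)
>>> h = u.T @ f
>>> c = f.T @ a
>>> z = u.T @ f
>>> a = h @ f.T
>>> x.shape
(2, 11)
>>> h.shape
(3, 2, 3, 17)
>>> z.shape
(3, 2, 3, 17)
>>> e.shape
(19, 3, 2, 3)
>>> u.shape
(19, 3, 2, 3)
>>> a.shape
(3, 2, 3, 19)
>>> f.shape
(19, 17)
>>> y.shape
()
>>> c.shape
(17, 19)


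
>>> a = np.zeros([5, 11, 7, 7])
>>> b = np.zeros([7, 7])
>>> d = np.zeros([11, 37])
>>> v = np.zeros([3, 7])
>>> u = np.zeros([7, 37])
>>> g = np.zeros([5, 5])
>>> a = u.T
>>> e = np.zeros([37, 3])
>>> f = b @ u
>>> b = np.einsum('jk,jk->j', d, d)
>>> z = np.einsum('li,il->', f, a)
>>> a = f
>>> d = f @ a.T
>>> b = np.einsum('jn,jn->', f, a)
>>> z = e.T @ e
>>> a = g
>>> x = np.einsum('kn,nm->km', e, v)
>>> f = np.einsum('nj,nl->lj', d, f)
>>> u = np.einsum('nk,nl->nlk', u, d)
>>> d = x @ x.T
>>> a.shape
(5, 5)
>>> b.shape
()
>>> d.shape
(37, 37)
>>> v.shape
(3, 7)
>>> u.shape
(7, 7, 37)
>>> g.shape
(5, 5)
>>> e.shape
(37, 3)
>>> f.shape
(37, 7)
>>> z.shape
(3, 3)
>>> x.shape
(37, 7)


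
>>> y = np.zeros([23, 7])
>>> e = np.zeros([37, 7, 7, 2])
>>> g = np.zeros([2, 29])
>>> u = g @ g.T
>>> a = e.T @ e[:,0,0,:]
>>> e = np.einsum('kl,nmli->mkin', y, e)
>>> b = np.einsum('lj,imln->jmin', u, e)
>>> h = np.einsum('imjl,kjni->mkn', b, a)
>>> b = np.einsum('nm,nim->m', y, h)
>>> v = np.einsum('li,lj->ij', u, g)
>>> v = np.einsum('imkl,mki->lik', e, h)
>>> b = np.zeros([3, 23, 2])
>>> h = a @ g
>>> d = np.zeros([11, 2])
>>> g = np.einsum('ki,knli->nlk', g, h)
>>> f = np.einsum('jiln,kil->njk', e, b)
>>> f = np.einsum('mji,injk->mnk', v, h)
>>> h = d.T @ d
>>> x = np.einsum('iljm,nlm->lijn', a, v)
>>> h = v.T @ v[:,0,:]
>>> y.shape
(23, 7)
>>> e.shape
(7, 23, 2, 37)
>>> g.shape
(7, 7, 2)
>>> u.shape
(2, 2)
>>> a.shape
(2, 7, 7, 2)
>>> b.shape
(3, 23, 2)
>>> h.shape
(2, 7, 2)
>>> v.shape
(37, 7, 2)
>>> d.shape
(11, 2)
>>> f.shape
(37, 7, 29)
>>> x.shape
(7, 2, 7, 37)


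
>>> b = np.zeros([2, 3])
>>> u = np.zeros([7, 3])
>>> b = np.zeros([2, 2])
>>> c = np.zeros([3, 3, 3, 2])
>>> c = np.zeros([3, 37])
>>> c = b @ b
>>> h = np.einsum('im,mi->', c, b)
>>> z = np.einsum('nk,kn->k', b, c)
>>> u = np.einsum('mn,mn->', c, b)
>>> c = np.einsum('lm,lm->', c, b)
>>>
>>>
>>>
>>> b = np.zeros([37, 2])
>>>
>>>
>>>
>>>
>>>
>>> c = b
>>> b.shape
(37, 2)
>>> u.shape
()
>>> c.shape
(37, 2)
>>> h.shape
()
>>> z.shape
(2,)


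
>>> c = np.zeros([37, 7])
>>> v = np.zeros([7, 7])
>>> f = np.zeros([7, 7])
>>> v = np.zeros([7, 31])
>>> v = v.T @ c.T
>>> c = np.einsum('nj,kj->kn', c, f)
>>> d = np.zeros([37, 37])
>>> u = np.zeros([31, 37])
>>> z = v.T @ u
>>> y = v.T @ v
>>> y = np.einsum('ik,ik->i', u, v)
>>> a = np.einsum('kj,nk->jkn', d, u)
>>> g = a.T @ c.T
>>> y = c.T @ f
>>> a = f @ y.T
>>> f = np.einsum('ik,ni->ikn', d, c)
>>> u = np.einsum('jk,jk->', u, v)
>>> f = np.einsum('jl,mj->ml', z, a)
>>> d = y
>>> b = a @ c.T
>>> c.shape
(7, 37)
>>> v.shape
(31, 37)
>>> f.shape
(7, 37)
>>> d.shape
(37, 7)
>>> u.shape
()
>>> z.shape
(37, 37)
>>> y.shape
(37, 7)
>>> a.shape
(7, 37)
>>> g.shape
(31, 37, 7)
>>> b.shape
(7, 7)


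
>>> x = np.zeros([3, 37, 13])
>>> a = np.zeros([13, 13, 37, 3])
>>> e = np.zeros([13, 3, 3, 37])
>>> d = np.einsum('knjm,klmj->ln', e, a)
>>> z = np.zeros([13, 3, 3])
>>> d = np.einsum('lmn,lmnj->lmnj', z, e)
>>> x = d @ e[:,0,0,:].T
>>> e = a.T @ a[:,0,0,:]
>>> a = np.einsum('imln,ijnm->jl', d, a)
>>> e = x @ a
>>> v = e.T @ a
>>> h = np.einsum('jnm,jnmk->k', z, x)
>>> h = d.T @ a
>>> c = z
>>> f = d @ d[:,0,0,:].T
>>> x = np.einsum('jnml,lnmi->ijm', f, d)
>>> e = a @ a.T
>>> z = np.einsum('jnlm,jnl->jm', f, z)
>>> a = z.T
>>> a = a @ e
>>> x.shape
(37, 13, 3)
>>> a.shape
(13, 13)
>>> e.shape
(13, 13)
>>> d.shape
(13, 3, 3, 37)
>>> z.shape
(13, 13)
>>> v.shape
(3, 3, 3, 3)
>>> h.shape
(37, 3, 3, 3)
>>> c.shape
(13, 3, 3)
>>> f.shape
(13, 3, 3, 13)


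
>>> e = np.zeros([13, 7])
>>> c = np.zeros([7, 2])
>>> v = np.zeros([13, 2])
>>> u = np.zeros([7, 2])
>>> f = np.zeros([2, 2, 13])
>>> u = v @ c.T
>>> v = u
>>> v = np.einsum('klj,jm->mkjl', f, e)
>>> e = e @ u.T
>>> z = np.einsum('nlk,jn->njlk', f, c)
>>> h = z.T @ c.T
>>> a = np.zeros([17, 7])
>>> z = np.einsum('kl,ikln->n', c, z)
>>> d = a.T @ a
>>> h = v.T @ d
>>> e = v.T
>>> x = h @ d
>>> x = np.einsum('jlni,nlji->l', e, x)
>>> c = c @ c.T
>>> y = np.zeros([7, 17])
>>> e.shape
(2, 13, 2, 7)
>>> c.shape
(7, 7)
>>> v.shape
(7, 2, 13, 2)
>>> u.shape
(13, 7)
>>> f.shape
(2, 2, 13)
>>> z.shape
(13,)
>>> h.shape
(2, 13, 2, 7)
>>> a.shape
(17, 7)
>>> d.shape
(7, 7)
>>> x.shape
(13,)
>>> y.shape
(7, 17)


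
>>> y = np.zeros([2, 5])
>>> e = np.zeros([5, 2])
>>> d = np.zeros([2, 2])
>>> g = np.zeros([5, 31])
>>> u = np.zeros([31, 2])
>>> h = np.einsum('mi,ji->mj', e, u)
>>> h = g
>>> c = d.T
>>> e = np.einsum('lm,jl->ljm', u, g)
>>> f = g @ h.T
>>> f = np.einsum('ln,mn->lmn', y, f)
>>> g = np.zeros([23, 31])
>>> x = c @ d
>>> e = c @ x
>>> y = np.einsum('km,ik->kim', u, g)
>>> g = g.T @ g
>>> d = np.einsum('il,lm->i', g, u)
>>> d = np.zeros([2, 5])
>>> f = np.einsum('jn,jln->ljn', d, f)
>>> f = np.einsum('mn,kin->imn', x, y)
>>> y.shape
(31, 23, 2)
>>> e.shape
(2, 2)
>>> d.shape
(2, 5)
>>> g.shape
(31, 31)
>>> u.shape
(31, 2)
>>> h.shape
(5, 31)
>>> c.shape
(2, 2)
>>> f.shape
(23, 2, 2)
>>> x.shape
(2, 2)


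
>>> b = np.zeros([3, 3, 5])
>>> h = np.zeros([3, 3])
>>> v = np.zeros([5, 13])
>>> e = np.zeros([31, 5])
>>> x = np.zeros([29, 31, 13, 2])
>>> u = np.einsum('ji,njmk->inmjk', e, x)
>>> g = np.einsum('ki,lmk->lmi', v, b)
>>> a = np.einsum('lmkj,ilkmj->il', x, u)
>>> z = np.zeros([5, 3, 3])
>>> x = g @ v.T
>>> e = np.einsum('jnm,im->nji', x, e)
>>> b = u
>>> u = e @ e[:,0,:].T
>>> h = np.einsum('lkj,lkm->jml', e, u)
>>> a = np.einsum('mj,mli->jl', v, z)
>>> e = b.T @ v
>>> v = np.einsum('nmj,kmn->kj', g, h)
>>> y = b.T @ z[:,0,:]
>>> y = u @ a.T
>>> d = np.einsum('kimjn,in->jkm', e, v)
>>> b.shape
(5, 29, 13, 31, 2)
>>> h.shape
(31, 3, 3)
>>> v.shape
(31, 13)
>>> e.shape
(2, 31, 13, 29, 13)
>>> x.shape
(3, 3, 5)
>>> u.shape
(3, 3, 3)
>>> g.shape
(3, 3, 13)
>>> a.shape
(13, 3)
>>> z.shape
(5, 3, 3)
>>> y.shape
(3, 3, 13)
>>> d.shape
(29, 2, 13)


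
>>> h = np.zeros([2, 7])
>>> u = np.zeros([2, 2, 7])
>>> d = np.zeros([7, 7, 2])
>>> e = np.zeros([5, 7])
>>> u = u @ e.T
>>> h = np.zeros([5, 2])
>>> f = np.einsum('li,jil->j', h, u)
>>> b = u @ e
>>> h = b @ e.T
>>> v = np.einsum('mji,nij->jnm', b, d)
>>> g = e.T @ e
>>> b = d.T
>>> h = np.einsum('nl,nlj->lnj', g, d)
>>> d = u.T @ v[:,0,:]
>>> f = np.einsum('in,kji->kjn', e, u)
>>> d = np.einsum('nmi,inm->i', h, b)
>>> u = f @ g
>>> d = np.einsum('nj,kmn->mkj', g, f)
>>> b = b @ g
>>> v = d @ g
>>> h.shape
(7, 7, 2)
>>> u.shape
(2, 2, 7)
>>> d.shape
(2, 2, 7)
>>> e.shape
(5, 7)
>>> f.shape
(2, 2, 7)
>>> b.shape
(2, 7, 7)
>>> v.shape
(2, 2, 7)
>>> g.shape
(7, 7)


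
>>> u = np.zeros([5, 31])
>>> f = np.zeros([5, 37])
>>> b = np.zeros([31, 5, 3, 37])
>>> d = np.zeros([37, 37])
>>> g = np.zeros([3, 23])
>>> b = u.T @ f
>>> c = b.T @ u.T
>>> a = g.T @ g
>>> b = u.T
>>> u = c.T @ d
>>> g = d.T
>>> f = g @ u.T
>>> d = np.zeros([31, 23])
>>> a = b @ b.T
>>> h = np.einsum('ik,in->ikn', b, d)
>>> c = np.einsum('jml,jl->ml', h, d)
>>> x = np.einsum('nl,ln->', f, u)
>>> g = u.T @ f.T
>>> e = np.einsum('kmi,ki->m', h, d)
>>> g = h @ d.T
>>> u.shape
(5, 37)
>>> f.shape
(37, 5)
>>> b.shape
(31, 5)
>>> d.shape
(31, 23)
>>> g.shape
(31, 5, 31)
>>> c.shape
(5, 23)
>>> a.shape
(31, 31)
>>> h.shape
(31, 5, 23)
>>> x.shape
()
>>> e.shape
(5,)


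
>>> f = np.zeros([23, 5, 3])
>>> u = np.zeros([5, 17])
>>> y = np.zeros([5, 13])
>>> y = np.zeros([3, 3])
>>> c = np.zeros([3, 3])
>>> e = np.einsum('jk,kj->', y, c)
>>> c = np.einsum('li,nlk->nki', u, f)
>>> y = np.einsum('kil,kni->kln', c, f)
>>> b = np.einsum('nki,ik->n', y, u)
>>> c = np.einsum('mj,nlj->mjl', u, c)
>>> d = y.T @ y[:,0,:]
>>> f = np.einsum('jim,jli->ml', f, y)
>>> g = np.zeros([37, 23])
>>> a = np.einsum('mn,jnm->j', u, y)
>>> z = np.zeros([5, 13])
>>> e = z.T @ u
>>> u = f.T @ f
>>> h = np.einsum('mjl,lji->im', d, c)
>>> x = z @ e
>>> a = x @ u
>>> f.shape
(3, 17)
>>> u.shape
(17, 17)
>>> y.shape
(23, 17, 5)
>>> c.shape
(5, 17, 3)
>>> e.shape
(13, 17)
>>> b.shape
(23,)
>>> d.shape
(5, 17, 5)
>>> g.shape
(37, 23)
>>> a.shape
(5, 17)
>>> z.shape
(5, 13)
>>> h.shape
(3, 5)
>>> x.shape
(5, 17)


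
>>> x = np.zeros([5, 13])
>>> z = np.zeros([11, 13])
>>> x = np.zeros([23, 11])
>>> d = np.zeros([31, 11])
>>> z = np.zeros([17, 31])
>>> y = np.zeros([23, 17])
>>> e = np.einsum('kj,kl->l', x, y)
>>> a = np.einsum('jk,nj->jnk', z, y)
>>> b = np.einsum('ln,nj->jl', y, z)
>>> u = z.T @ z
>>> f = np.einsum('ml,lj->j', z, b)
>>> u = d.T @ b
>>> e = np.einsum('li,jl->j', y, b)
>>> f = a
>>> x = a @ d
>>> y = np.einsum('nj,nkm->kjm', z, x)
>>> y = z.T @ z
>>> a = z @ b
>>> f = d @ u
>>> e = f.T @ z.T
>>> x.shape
(17, 23, 11)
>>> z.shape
(17, 31)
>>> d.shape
(31, 11)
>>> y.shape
(31, 31)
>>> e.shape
(23, 17)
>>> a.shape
(17, 23)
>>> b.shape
(31, 23)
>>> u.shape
(11, 23)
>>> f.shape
(31, 23)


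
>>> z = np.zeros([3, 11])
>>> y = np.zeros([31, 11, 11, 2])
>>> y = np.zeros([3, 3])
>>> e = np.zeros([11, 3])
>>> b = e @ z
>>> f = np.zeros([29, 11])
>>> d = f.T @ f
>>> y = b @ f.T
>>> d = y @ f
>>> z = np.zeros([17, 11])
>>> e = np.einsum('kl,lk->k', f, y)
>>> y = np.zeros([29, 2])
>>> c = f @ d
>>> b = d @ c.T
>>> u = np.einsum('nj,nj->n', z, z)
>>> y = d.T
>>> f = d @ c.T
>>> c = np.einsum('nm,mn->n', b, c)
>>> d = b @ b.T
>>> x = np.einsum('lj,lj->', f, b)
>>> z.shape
(17, 11)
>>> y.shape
(11, 11)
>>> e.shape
(29,)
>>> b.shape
(11, 29)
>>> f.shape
(11, 29)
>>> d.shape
(11, 11)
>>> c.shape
(11,)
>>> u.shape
(17,)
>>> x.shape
()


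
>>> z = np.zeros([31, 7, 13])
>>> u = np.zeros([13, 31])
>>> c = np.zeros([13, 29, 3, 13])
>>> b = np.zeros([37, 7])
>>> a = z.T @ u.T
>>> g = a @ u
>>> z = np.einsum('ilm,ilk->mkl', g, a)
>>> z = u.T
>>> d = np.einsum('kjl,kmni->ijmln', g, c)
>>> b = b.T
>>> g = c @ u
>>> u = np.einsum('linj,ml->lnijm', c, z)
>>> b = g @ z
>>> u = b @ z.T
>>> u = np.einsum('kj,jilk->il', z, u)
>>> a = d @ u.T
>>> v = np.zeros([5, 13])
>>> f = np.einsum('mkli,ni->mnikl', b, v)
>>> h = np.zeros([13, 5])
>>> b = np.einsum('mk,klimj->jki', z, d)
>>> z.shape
(31, 13)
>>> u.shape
(29, 3)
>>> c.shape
(13, 29, 3, 13)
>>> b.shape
(3, 13, 29)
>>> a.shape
(13, 7, 29, 31, 29)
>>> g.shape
(13, 29, 3, 31)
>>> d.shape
(13, 7, 29, 31, 3)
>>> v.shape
(5, 13)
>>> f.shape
(13, 5, 13, 29, 3)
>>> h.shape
(13, 5)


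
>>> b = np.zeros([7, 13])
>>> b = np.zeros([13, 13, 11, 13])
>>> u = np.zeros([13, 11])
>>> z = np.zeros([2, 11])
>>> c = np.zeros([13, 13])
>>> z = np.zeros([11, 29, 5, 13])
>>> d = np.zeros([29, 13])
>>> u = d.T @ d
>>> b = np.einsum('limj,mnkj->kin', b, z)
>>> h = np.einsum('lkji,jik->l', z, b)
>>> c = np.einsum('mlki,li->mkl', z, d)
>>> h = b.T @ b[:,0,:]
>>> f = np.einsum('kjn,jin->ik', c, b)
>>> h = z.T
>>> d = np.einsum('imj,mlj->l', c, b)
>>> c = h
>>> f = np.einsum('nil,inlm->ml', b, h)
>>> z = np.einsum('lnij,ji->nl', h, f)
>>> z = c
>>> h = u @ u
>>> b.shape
(5, 13, 29)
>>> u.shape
(13, 13)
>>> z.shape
(13, 5, 29, 11)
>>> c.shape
(13, 5, 29, 11)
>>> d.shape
(13,)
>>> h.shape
(13, 13)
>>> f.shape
(11, 29)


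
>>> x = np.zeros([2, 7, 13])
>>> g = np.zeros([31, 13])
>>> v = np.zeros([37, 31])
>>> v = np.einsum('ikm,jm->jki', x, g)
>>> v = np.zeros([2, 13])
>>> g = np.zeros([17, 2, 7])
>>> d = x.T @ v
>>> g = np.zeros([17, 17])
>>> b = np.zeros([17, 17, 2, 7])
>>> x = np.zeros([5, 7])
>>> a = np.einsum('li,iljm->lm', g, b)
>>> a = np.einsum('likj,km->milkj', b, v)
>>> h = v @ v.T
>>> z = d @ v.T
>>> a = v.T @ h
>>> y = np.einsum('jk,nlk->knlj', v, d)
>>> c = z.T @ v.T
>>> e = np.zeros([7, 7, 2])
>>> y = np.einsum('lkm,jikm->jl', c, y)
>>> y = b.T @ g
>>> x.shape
(5, 7)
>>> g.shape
(17, 17)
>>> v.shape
(2, 13)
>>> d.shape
(13, 7, 13)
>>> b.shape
(17, 17, 2, 7)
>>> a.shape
(13, 2)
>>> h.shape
(2, 2)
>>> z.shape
(13, 7, 2)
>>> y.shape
(7, 2, 17, 17)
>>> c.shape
(2, 7, 2)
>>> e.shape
(7, 7, 2)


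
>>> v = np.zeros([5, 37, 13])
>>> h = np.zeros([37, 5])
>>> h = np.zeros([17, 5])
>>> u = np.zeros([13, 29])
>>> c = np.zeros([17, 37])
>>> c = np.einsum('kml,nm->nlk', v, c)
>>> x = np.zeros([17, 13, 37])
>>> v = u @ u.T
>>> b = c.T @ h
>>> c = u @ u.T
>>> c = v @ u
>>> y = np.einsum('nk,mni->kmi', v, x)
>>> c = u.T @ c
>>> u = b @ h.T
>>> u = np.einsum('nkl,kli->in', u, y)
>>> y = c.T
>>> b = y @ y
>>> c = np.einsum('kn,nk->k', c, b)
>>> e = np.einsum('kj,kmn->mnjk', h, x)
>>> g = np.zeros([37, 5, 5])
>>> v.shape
(13, 13)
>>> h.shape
(17, 5)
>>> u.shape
(37, 5)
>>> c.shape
(29,)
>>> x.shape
(17, 13, 37)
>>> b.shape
(29, 29)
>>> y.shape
(29, 29)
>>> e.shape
(13, 37, 5, 17)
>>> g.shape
(37, 5, 5)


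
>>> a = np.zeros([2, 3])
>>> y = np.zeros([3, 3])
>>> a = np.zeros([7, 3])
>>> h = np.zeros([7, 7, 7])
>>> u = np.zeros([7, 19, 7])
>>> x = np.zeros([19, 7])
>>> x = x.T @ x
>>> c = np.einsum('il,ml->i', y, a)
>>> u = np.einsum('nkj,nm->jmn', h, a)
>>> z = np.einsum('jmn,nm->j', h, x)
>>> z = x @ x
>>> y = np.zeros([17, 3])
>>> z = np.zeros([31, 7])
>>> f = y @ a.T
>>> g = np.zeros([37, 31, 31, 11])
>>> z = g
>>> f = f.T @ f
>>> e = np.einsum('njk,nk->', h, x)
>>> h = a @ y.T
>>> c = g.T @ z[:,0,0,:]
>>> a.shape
(7, 3)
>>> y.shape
(17, 3)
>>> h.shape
(7, 17)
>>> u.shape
(7, 3, 7)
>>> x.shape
(7, 7)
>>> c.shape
(11, 31, 31, 11)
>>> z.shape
(37, 31, 31, 11)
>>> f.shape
(7, 7)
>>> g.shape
(37, 31, 31, 11)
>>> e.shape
()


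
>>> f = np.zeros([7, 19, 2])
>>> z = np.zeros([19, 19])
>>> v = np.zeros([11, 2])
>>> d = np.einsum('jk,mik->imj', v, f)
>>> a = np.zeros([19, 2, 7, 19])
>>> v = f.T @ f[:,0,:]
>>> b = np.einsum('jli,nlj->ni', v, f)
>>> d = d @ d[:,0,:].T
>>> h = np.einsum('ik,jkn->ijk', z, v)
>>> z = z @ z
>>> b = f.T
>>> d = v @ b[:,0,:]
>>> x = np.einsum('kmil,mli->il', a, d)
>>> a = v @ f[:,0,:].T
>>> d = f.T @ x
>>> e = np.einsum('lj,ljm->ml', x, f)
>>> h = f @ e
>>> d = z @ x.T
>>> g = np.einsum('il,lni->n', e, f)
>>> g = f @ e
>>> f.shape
(7, 19, 2)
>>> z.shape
(19, 19)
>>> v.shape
(2, 19, 2)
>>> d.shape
(19, 7)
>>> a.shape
(2, 19, 7)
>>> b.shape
(2, 19, 7)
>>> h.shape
(7, 19, 7)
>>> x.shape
(7, 19)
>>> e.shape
(2, 7)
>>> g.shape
(7, 19, 7)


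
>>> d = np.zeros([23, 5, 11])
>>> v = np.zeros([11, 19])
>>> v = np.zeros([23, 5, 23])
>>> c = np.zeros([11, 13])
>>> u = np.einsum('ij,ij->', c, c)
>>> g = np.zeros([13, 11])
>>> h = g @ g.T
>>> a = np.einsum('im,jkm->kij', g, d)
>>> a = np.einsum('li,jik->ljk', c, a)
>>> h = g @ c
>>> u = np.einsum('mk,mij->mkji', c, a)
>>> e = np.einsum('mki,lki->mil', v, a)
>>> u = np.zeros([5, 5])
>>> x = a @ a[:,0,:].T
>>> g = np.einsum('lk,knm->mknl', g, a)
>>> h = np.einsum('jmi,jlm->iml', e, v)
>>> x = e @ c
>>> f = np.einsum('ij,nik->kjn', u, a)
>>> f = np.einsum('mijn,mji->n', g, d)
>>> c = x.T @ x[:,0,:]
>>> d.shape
(23, 5, 11)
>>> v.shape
(23, 5, 23)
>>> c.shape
(13, 23, 13)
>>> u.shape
(5, 5)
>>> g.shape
(23, 11, 5, 13)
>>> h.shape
(11, 23, 5)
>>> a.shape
(11, 5, 23)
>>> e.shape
(23, 23, 11)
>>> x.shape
(23, 23, 13)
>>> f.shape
(13,)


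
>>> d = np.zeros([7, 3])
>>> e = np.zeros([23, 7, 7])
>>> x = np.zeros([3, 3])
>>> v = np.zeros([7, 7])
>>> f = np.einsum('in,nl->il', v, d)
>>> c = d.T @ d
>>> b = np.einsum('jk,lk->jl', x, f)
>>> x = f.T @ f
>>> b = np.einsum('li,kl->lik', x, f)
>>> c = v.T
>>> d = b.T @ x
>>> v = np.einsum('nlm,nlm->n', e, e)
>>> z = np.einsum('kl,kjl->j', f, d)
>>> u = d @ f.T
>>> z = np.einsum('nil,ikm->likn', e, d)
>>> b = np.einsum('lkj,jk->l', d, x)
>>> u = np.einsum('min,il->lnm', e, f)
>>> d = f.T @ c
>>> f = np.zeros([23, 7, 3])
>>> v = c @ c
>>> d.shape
(3, 7)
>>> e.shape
(23, 7, 7)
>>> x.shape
(3, 3)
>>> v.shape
(7, 7)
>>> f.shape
(23, 7, 3)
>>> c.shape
(7, 7)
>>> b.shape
(7,)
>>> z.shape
(7, 7, 3, 23)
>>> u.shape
(3, 7, 23)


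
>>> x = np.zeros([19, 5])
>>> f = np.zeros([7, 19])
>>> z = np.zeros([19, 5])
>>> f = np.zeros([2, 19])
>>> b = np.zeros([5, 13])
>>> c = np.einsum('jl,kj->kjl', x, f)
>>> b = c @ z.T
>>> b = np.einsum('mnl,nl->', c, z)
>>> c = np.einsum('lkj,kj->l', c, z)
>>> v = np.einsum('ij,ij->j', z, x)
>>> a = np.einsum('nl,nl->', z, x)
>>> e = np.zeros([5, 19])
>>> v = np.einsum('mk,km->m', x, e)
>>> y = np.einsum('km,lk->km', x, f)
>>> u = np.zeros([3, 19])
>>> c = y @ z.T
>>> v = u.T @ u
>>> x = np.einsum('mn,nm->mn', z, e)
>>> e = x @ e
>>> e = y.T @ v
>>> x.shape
(19, 5)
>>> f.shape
(2, 19)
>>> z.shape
(19, 5)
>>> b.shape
()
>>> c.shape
(19, 19)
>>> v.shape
(19, 19)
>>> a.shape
()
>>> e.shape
(5, 19)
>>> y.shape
(19, 5)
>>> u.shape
(3, 19)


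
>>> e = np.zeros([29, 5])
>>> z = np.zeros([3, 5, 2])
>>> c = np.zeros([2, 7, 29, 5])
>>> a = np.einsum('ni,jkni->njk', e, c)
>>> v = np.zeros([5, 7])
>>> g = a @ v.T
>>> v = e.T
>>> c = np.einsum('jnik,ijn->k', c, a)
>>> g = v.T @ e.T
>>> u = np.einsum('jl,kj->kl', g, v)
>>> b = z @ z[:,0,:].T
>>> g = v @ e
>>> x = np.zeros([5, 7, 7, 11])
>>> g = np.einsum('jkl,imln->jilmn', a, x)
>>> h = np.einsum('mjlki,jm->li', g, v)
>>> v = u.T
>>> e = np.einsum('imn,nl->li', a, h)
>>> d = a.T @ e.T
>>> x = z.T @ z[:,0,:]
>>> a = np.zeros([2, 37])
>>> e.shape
(11, 29)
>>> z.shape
(3, 5, 2)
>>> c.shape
(5,)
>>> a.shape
(2, 37)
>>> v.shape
(29, 5)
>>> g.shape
(29, 5, 7, 7, 11)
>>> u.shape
(5, 29)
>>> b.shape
(3, 5, 3)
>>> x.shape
(2, 5, 2)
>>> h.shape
(7, 11)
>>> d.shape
(7, 2, 11)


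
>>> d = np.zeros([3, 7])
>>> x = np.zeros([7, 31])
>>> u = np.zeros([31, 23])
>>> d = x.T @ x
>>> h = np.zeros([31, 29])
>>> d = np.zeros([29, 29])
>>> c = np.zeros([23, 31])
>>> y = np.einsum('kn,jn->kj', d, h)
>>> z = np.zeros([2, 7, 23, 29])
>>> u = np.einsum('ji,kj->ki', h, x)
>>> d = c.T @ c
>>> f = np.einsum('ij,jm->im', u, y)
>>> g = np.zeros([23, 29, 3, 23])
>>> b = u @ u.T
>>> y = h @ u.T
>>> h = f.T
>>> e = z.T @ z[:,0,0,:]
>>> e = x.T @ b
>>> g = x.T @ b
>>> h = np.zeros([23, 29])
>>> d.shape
(31, 31)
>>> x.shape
(7, 31)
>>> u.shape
(7, 29)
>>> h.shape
(23, 29)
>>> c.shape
(23, 31)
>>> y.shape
(31, 7)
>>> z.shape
(2, 7, 23, 29)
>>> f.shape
(7, 31)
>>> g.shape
(31, 7)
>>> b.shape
(7, 7)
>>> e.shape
(31, 7)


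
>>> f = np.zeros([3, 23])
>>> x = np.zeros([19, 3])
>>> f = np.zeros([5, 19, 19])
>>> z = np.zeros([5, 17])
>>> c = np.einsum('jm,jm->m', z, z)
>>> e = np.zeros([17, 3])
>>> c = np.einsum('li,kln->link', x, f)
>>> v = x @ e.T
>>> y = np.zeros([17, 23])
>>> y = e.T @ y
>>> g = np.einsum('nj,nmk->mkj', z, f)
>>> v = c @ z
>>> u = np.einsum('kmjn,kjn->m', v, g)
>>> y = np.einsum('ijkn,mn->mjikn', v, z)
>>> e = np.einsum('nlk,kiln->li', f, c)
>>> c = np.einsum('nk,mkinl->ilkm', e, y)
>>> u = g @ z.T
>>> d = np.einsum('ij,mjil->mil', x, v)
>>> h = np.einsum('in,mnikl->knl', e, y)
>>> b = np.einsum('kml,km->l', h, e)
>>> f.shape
(5, 19, 19)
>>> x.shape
(19, 3)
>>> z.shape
(5, 17)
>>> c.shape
(19, 17, 3, 5)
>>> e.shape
(19, 3)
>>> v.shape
(19, 3, 19, 17)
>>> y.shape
(5, 3, 19, 19, 17)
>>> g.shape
(19, 19, 17)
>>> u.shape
(19, 19, 5)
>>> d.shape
(19, 19, 17)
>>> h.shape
(19, 3, 17)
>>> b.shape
(17,)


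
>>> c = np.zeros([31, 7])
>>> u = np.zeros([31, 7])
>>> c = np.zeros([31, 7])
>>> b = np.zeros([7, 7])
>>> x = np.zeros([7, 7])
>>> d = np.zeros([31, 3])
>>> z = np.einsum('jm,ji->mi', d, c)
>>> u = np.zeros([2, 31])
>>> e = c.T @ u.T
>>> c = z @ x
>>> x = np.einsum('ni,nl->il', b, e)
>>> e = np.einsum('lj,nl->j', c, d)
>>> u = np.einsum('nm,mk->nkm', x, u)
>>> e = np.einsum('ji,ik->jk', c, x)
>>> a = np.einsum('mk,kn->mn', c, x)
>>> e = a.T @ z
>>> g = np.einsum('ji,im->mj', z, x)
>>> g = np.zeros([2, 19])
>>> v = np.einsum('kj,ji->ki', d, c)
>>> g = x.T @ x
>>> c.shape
(3, 7)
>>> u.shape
(7, 31, 2)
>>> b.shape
(7, 7)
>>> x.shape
(7, 2)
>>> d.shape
(31, 3)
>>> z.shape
(3, 7)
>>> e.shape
(2, 7)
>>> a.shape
(3, 2)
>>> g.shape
(2, 2)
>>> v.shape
(31, 7)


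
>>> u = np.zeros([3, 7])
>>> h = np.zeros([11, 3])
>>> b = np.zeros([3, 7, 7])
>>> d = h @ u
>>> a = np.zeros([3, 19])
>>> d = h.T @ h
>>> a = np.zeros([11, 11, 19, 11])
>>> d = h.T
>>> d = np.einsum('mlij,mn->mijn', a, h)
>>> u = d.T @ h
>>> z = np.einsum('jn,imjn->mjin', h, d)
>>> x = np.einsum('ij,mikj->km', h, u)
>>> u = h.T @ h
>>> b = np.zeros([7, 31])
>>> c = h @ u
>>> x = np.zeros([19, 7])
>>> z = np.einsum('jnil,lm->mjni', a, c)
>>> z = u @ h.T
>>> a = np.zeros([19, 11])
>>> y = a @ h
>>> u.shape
(3, 3)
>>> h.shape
(11, 3)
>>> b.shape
(7, 31)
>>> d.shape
(11, 19, 11, 3)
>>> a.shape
(19, 11)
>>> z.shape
(3, 11)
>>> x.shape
(19, 7)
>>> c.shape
(11, 3)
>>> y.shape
(19, 3)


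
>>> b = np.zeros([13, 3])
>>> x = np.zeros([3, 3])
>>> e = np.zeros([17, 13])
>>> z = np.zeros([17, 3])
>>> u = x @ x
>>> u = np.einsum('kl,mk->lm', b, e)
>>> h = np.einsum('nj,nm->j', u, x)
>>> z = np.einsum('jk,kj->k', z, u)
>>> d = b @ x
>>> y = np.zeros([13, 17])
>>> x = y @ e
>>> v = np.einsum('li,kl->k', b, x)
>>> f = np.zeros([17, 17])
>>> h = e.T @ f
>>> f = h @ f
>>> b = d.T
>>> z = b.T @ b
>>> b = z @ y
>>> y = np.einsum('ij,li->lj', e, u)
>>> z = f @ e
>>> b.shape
(13, 17)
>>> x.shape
(13, 13)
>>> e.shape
(17, 13)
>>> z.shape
(13, 13)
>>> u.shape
(3, 17)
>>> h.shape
(13, 17)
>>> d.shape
(13, 3)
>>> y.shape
(3, 13)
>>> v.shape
(13,)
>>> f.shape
(13, 17)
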